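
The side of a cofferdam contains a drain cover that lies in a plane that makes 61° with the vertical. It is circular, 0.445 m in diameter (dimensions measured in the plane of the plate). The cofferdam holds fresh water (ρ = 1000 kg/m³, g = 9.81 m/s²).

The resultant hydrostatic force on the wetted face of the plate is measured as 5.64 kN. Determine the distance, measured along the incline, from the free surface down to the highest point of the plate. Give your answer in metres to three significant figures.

γ = ρg = 1000 × 9.81 = 9810 N/m³ = 9.81 kN/m³.
A = π(0.2225)² = 0.155528 m².
From F = γ·h_c·A, the centroid depth is h_c = 5.64/(9.81 × 0.155528) = 3.69659 m.
The plate makes 61° with the vertical, i.e. θ = 90° − 61° = 29° to the horizontal. Measuring y along the incline from the free-surface line, vertical depth h = y·sinθ with sinθ = 0.484810.
Along the incline, y_c = h_c/sinθ = 3.69659/0.484810 = 7.62482 m.
The centroid is at the centre, 0.2225 m below the top of the plate, so the highest point sits at y_top = 7.62482 − 0.2225 = 7.40232 m along the incline.

y_top ≈ 7.40 m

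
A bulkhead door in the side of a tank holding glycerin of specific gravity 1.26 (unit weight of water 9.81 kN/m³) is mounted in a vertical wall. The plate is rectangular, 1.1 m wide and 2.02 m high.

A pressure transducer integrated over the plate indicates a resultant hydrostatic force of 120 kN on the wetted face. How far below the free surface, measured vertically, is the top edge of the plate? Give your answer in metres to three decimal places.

d_top ≈ 3.359 m

γ = 1.26 × 9.81 = 12.3606 kN/m³.
A = 1.1 × 2.02 = 2.222 m².
From F = γ·h_c·A, the centroid depth is h_c = 120/(12.3606 × 2.222) = 4.36916 m.
The centroid lies 2.02/2 = 1.01 m below the top edge, so the top edge sits at h_top = 4.36916 − 1.01 = 3.35916 m below the surface.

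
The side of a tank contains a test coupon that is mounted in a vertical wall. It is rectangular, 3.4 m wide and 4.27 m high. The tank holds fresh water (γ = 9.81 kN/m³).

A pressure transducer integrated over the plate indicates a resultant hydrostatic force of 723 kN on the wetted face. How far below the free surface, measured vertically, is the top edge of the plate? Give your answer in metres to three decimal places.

d_top ≈ 2.941 m

γ = 9.81 kN/m³.
A = 3.4 × 4.27 = 14.518 m².
From F = γ·h_c·A, the centroid depth is h_c = 723/(9.81 × 14.518) = 5.07648 m.
The centroid lies 4.27/2 = 2.135 m below the top edge, so the top edge sits at h_top = 5.07648 − 2.135 = 2.94148 m below the surface.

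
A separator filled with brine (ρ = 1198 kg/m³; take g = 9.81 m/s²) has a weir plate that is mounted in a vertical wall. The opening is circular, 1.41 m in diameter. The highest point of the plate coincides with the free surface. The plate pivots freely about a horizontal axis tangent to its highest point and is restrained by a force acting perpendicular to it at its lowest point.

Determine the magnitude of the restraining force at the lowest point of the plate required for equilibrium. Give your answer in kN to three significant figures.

γ = ρg = 1198 × 9.81 / 1000 = 11.75238 kN/m³.
The centroid is at the centre, 0.705 m below the top of the plate, so the centroid depth is h_c = 0.705 m.
A = π(0.705)² = 1.56145 m².
Resultant F = γ·h_c·A = 11.75238 × 0.705 × 1.56145 = 12.9373 kN.
I_c = πr⁴/4 = π × 0.705⁴/4 = 0.19402 m⁴.
Centre of pressure: y_p = y_c + I_c/(y_c·A) = 0.705 + 0.19402/(0.705 × 1.56145) = 0.705 + 0.17625 = 0.88125 m along the plane.
The resultant acts 0.705 + 0.17625 = 0.88125 m (along the plate) below the hinge at the top edge, so the moment about the hinge is M = F × 0.88125 = 12.9373 × 0.88125 = 11.401 kN·m.
A normal force at the bottom, 1.41 m from the hinge, must supply this moment: P = 11.401/1.41 = 8.08582 kN.

P ≈ 8.09 kN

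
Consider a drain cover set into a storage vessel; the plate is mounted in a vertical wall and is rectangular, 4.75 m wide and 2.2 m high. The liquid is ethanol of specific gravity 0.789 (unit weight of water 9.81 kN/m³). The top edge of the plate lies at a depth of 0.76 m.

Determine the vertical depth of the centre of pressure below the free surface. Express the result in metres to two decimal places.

h_p = 2.08 m

γ = 0.789 × 9.81 = 7.74009 kN/m³.
The centroid lies 2.2/2 = 1.1 m below the top edge, so the centroid depth is h_c = 0.76 + 1.1 = 1.86 m.
A = 4.75 × 2.2 = 10.45 m².
Resultant F = γ·h_c·A = 7.74009 × 1.86 × 10.45 = 150.444 kN.
I_c = b·h³/12 = 4.75 × 2.2³/12 = 4.21483 m⁴.
Centre of pressure: y_p = y_c + I_c/(y_c·A) = 1.86 + 4.21483/(1.86 × 10.45) = 1.86 + 0.216846 = 2.07685 m along the plane.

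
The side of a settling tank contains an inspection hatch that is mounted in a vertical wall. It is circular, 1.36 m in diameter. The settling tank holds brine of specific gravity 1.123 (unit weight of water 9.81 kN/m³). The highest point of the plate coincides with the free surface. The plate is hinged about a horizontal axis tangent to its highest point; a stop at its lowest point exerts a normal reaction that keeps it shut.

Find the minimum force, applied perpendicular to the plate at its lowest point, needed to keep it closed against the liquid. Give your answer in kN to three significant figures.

P ≈ 6.80 kN

γ = 1.123 × 9.81 = 11.01663 kN/m³.
The centroid is at the centre, 0.68 m below the top of the plate, so the centroid depth is h_c = 0.68 m.
A = π(0.68)² = 1.45267 m².
Resultant F = γ·h_c·A = 11.01663 × 0.68 × 1.45267 = 10.8824 kN.
I_c = πr⁴/4 = π × 0.68⁴/4 = 0.167929 m⁴.
Centre of pressure: y_p = y_c + I_c/(y_c·A) = 0.68 + 0.167929/(0.68 × 1.45267) = 0.68 + 0.17 = 0.85 m along the plane.
The resultant acts 0.68 + 0.17 = 0.85 m (along the plate) below the hinge at the top edge, so the moment about the hinge is M = F × 0.85 = 10.8824 × 0.85 = 9.25004 kN·m.
A normal force at the bottom, 1.36 m from the hinge, must supply this moment: P = 9.25004/1.36 = 6.8015 kN.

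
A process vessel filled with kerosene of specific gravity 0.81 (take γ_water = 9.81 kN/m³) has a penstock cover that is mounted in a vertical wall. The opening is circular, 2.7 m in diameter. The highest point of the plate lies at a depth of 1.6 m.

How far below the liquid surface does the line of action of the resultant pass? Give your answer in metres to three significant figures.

γ = 0.81 × 9.81 = 7.9461 kN/m³.
The centroid is at the centre, 1.35 m below the top of the plate, so the centroid depth is h_c = 1.6 + 1.35 = 2.95 m.
A = π(1.35)² = 5.72555 m².
Resultant F = γ·h_c·A = 7.9461 × 2.95 × 5.72555 = 134.213 kN.
I_c = πr⁴/4 = π × 1.35⁴/4 = 2.6087 m⁴.
Centre of pressure: y_p = y_c + I_c/(y_c·A) = 2.95 + 2.6087/(2.95 × 5.72555) = 2.95 + 0.154449 = 3.10445 m along the plane.

h_p = 3.10 m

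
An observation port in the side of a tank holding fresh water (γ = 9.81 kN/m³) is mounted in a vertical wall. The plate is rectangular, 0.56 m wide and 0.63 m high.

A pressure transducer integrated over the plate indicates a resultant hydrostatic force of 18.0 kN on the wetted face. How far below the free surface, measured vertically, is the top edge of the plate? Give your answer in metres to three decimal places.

d_top ≈ 4.886 m

γ = 9.81 kN/m³.
A = 0.56 × 0.63 = 0.3528 m².
From F = γ·h_c·A, the centroid depth is h_c = 18.0/(9.81 × 0.3528) = 5.20086 m.
The centroid lies 0.63/2 = 0.315 m below the top edge, so the top edge sits at h_top = 5.20086 − 0.315 = 4.88586 m below the surface.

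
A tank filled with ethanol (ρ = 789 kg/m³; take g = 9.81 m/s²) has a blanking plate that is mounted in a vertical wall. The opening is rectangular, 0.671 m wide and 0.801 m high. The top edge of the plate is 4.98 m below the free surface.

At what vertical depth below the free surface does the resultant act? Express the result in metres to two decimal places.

h_p = 5.39 m

γ = ρg = 789 × 9.81 / 1000 = 7.74009 kN/m³.
The centroid lies 0.801/2 = 0.4005 m below the top edge, so the centroid depth is h_c = 4.98 + 0.4005 = 5.3805 m.
A = 0.671 × 0.801 = 0.537471 m².
Resultant F = γ·h_c·A = 7.74009 × 5.3805 × 0.537471 = 22.3833 kN.
I_c = b·h³/12 = 0.671 × 0.801³/12 = 0.0287368 m⁴.
Centre of pressure: y_p = y_c + I_c/(y_c·A) = 5.3805 + 0.0287368/(5.3805 × 0.537471) = 5.3805 + 0.00993712 = 5.39044 m along the plane.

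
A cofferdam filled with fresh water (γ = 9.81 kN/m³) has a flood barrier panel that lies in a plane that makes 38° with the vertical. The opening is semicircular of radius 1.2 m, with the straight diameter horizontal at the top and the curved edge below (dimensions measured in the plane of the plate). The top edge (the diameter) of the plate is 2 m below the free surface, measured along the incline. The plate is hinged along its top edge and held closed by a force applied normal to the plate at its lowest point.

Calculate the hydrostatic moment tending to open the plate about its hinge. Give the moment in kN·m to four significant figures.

γ = 9.81 kN/m³.
The plate makes 38° with the vertical, i.e. θ = 90° − 38° = 52° to the horizontal. Measuring y along the incline from the free-surface line, vertical depth h = y·sinθ with sinθ = 0.788011.
The centroid of a semicircle lies 4r/(3π) = 0.509296 m from the diameter, here below the top edge, so y_c = 2 + 0.509296 = 2.5093 m and h_c = 2.5093 × 0.788011 = 1.97736 m.
A = πr²/2 = π × 1.2²/2 = 2.26195 m².
Resultant F = γ·h_c·A = 9.81 × 1.97736 × 2.26195 = 43.8771 kN.
I_c = (π/8 − 8/(9π))·r⁴ = 0.109757 × 1.2⁴ = 0.227592 m⁴.
Centre of pressure: y_p = y_c + I_c/(y_c·A) = 2.5093 + 0.227592/(2.5093 × 2.26195) = 2.5093 + 0.0400979 = 2.5494 m along the plane.
The resultant acts 0.509296 + 0.0400979 = 0.549394 m (along the plate) below the hinge at the top edge, so the moment about the hinge is M = F × 0.549394 = 43.8771 × 0.549394 = 24.1058 kN·m.

M ≈ 24.11 kN·m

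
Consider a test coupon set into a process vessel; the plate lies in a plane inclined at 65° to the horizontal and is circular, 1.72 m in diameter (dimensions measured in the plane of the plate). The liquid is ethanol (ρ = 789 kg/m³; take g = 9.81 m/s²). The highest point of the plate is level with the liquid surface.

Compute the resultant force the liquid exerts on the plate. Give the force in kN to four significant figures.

γ = ρg = 789 × 9.81 / 1000 = 7.74009 kN/m³.
Let θ = 65° be the plate's angle to the horizontal; measure y along the incline from where the plane meets the free surface. Vertical depth h = y·sinθ with sinθ = 0.906308.
The centroid is at the centre, 0.86 m below the top of the plate, so y_c = 0.86 m and h_c = 0.86 × 0.906308 = 0.779425 m.
A = π(0.86)² = 2.32352 m².
Resultant F = γ·h_c·A = 7.74009 × 0.779425 × 2.32352 = 14.0174 kN.

F ≈ 14.02 kN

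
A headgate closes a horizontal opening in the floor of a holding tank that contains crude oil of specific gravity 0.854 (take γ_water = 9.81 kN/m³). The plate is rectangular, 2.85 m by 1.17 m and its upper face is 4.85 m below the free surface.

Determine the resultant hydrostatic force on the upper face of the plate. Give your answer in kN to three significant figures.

F ≈ 135 kN

γ = 0.854 × 9.81 = 8.37774 kN/m³.
The plate is horizontal, so pressure is uniform at p = γ·h = 8.37774 × 4.85 = 40.632 kN/m².
A = 2.85 × 1.17 = 3.3345 m².
F = p·A = 40.632 × 3.3345 = 135.487 kN.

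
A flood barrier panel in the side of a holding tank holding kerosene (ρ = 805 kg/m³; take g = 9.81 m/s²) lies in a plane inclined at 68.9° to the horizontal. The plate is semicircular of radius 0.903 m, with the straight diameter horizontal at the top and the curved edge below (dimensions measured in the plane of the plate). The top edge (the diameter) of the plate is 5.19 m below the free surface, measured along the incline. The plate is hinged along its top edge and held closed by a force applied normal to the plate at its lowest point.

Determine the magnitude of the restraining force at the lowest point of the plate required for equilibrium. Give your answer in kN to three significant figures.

γ = ρg = 805 × 9.81 / 1000 = 7.89705 kN/m³.
Let θ = 68.9° be the plate's angle to the horizontal; measure y along the incline from where the plane meets the free surface. Vertical depth h = y·sinθ with sinθ = 0.932954.
The centroid of a semicircle lies 4r/(3π) = 0.383245 m from the diameter, here below the top edge, so y_c = 5.19 + 0.383245 = 5.57325 m and h_c = 5.57325 × 0.932954 = 5.19959 m.
A = πr²/2 = π × 0.903²/2 = 1.28084 m².
Resultant F = γ·h_c·A = 7.89705 × 5.19959 × 1.28084 = 52.5931 kN.
I_c = (π/8 − 8/(9π))·r⁴ = 0.109757 × 0.903⁴ = 0.0729765 m⁴.
Centre of pressure: y_p = y_c + I_c/(y_c·A) = 5.57325 + 0.0729765/(5.57325 × 1.28084) = 5.57325 + 0.010223 = 5.58347 m along the plane.
The resultant acts 0.383245 + 0.010223 = 0.393468 m (along the plate) below the hinge at the top edge, so the moment about the hinge is M = F × 0.393468 = 52.5931 × 0.393468 = 20.6937 kN·m.
A normal force at the bottom, 0.903 m from the hinge, must supply this moment: P = 20.6937/0.903 = 22.9166 kN.

P ≈ 22.9 kN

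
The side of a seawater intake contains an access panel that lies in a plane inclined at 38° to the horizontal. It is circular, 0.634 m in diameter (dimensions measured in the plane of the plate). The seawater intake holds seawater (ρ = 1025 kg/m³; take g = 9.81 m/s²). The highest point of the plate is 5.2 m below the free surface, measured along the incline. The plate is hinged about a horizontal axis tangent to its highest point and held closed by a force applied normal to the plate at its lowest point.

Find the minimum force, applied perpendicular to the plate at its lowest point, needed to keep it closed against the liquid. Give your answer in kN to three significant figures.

P ≈ 5.47 kN

γ = ρg = 1025 × 9.81 / 1000 = 10.05525 kN/m³.
Let θ = 38° be the plate's angle to the horizontal; measure y along the incline from where the plane meets the free surface. Vertical depth h = y·sinθ with sinθ = 0.615661.
The centroid is at the centre, 0.317 m below the top of the plate, so y_c = 5.2 + 0.317 = 5.517 m and h_c = 5.517 × 0.615661 = 3.3966 m.
A = π(0.317)² = 0.315696 m².
Resultant F = γ·h_c·A = 10.05525 × 3.3966 × 0.315696 = 10.7822 kN.
I_c = πr⁴/4 = π × 0.317⁴/4 = 0.00793098 m⁴.
Centre of pressure: y_p = y_c + I_c/(y_c·A) = 5.517 + 0.00793098/(5.517 × 0.315696) = 5.517 + 0.0045536 = 5.52155 m along the plane.
The resultant acts 0.317 + 0.0045536 = 0.321554 m (along the plate) below the hinge at the top edge, so the moment about the hinge is M = F × 0.321554 = 10.7822 × 0.321554 = 3.46706 kN·m.
A normal force at the bottom, 0.634 m from the hinge, must supply this moment: P = 3.46706/0.634 = 5.46855 kN.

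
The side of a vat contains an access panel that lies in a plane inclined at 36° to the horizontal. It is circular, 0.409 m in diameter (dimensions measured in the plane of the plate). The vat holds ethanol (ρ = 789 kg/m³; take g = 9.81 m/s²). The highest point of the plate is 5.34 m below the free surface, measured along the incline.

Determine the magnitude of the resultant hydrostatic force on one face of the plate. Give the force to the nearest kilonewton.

F ≈ 3 kN

γ = ρg = 789 × 9.81 / 1000 = 7.74009 kN/m³.
Let θ = 36° be the plate's angle to the horizontal; measure y along the incline from where the plane meets the free surface. Vertical depth h = y·sinθ with sinθ = 0.587785.
The centroid is at the centre, 0.2045 m below the top of the plate, so y_c = 5.34 + 0.2045 = 5.5445 m and h_c = 5.5445 × 0.587785 = 3.25897 m.
A = π(0.2045)² = 0.131382 m².
Resultant F = γ·h_c·A = 7.74009 × 3.25897 × 0.131382 = 3.31407 kN.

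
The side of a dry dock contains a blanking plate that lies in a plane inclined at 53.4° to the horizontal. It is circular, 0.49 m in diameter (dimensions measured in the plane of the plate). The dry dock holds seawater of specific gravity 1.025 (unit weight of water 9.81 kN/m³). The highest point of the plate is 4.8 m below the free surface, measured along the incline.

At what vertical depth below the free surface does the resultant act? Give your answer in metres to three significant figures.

h_p = 4.05 m

γ = 1.025 × 9.81 = 10.05525 kN/m³.
Let θ = 53.4° be the plate's angle to the horizontal; measure y along the incline from where the plane meets the free surface. Vertical depth h = y·sinθ with sinθ = 0.802817.
The centroid is at the centre, 0.245 m below the top of the plate, so y_c = 4.8 + 0.245 = 5.045 m and h_c = 5.045 × 0.802817 = 4.05021 m.
A = π(0.245)² = 0.188574 m².
Resultant F = γ·h_c·A = 10.05525 × 4.05021 × 0.188574 = 7.67984 kN.
I_c = πr⁴/4 = π × 0.245⁴/4 = 0.00282979 m⁴.
Centre of pressure: y_p = y_c + I_c/(y_c·A) = 5.045 + 0.00282979/(5.045 × 0.188574) = 5.045 + 0.00297448 = 5.04797 m along the plane.
Vertically, h_p = y_p·sinθ = 5.04797 × 0.802817 = 4.0526 m.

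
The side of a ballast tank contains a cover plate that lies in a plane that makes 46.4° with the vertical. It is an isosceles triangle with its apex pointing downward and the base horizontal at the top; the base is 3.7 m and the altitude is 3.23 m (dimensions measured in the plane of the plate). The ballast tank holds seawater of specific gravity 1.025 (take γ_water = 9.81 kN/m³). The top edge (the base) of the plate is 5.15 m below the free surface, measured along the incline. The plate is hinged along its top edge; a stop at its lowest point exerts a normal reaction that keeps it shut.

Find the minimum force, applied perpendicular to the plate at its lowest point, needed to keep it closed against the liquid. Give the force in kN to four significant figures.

γ = 1.025 × 9.81 = 10.05525 kN/m³.
The plate makes 46.4° with the vertical, i.e. θ = 90° − 46.4° = 43.6° to the horizontal. Measuring y along the incline from the free-surface line, vertical depth h = y·sinθ with sinθ = 0.689620.
With the apex down, the centroid sits h/3 = 3.23/3 = 1.07667 m below the base (the top edge), so y_c = 5.15 + 1.07667 = 6.22667 m and h_c = 6.22667 × 0.689620 = 4.29404 m.
A = ½ × 3.7 × 3.23 = 5.9755 m².
Resultant F = γ·h_c·A = 10.05525 × 4.29404 × 5.9755 = 258.008 kN.
I_c = b·h³/36 = 3.7 × 3.23³/36 = 3.46343 m⁴.
Centre of pressure: y_p = y_c + I_c/(y_c·A) = 6.22667 + 3.46343/(6.22667 × 5.9755) = 6.22667 + 0.0930843 = 6.31975 m along the plane.
The resultant acts 1.07667 + 0.0930843 = 1.16975 m (along the plate) below the hinge at the top edge, so the moment about the hinge is M = F × 1.16975 = 258.008 × 1.16975 = 301.805 kN·m.
A normal force at the bottom, 3.23 m from the hinge, must supply this moment: P = 301.805/3.23 = 93.4381 kN.

P ≈ 93.44 kN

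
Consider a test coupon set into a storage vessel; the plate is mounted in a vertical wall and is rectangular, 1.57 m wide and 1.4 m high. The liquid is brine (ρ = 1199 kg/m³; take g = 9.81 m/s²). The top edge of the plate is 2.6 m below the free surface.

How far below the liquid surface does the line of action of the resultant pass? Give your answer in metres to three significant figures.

h_p = 3.35 m

γ = ρg = 1199 × 9.81 / 1000 = 11.76219 kN/m³.
The centroid lies 1.4/2 = 0.7 m below the top edge, so the centroid depth is h_c = 2.6 + 0.7 = 3.3 m.
A = 1.57 × 1.4 = 2.198 m².
Resultant F = γ·h_c·A = 11.76219 × 3.3 × 2.198 = 85.3159 kN.
I_c = b·h³/12 = 1.57 × 1.4³/12 = 0.359007 m⁴.
Centre of pressure: y_p = y_c + I_c/(y_c·A) = 3.3 + 0.359007/(3.3 × 2.198) = 3.3 + 0.049495 = 3.34949 m along the plane.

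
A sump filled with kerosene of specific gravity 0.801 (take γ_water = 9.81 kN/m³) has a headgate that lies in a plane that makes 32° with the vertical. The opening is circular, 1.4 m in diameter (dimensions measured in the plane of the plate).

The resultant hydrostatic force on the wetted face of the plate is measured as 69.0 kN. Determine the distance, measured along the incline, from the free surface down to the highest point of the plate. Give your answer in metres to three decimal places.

γ = 0.801 × 9.81 = 7.85781 kN/m³.
A = π(0.7)² = 1.53938 m².
From F = γ·h_c·A, the centroid depth is h_c = 69.0/(7.85781 × 1.53938) = 5.70429 m.
The plate makes 32° with the vertical, i.e. θ = 90° − 32° = 58° to the horizontal. Measuring y along the incline from the free-surface line, vertical depth h = y·sinθ with sinθ = 0.848048.
Along the incline, y_c = h_c/sinθ = 5.70429/0.848048 = 6.72638 m.
The centroid is at the centre, 0.7 m below the top of the plate, so the highest point sits at y_top = 6.72638 − 0.7 = 6.02638 m along the incline.

y_top ≈ 6.026 m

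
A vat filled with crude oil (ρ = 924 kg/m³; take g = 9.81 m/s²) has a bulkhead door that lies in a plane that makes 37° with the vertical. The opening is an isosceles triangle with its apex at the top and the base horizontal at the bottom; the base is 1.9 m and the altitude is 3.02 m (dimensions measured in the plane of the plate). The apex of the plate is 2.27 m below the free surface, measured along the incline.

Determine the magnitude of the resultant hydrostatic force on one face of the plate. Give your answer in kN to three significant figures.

γ = ρg = 924 × 9.81 / 1000 = 9.06444 kN/m³.
The plate makes 37° with the vertical, i.e. θ = 90° − 37° = 53° to the horizontal. Measuring y along the incline from the free-surface line, vertical depth h = y·sinθ with sinθ = 0.798636.
With the apex up, the centroid sits 2h/3 = 2 × 3.02/3 = 2.01333 m below the apex, so y_c = 2.27 + 2.01333 = 4.28333 m and h_c = 4.28333 × 0.798636 = 3.42082 m.
A = ½ × 1.9 × 3.02 = 2.869 m².
Resultant F = γ·h_c·A = 9.06444 × 3.42082 × 2.869 = 88.9614 kN.

F ≈ 89.0 kN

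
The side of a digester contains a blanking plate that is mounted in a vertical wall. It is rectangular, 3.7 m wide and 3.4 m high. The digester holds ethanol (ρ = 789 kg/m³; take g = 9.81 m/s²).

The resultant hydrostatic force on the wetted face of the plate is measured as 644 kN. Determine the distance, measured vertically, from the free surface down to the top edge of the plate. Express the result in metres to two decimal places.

γ = ρg = 789 × 9.81 / 1000 = 7.74009 kN/m³.
A = 3.7 × 3.4 = 12.58 m².
From F = γ·h_c·A, the centroid depth is h_c = 644/(7.74009 × 12.58) = 6.61392 m.
The centroid lies 3.4/2 = 1.7 m below the top edge, so the top edge sits at h_top = 6.61392 − 1.7 = 4.91392 m below the surface.

d_top ≈ 4.91 m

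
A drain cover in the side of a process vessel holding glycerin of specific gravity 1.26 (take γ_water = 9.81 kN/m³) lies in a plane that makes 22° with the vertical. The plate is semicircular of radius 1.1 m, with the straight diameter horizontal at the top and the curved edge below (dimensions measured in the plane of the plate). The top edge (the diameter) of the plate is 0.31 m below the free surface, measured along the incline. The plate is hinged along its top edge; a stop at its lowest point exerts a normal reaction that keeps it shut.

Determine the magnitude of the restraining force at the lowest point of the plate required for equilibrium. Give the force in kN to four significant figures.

P ≈ 8.856 kN

γ = 1.26 × 9.81 = 12.3606 kN/m³.
The plate makes 22° with the vertical, i.e. θ = 90° − 22° = 68° to the horizontal. Measuring y along the incline from the free-surface line, vertical depth h = y·sinθ with sinθ = 0.927184.
The centroid of a semicircle lies 4r/(3π) = 0.466854 m from the diameter, here below the top edge, so y_c = 0.31 + 0.466854 = 0.776854 m and h_c = 0.776854 × 0.927184 = 0.720287 m.
A = πr²/2 = π × 1.1²/2 = 1.90066 m².
Resultant F = γ·h_c·A = 12.3606 × 0.720287 × 1.90066 = 16.9219 kN.
I_c = (π/8 − 8/(9π))·r⁴ = 0.109757 × 1.1⁴ = 0.160695 m⁴.
Centre of pressure: y_p = y_c + I_c/(y_c·A) = 0.776854 + 0.160695/(0.776854 × 1.90066) = 0.776854 + 0.108832 = 0.885686 m along the plane.
The resultant acts 0.466854 + 0.108832 = 0.575686 m (along the plate) below the hinge at the top edge, so the moment about the hinge is M = F × 0.575686 = 16.9219 × 0.575686 = 9.7417 kN·m.
A normal force at the bottom, 1.1 m from the hinge, must supply this moment: P = 9.7417/1.1 = 8.85609 kN.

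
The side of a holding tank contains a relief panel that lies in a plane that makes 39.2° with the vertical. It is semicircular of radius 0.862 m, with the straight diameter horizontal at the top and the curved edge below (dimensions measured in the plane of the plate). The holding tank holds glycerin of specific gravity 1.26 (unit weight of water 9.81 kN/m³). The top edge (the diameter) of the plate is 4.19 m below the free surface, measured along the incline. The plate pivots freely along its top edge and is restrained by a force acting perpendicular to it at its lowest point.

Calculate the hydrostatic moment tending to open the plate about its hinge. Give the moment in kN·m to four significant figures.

M ≈ 19.21 kN·m

γ = 1.26 × 9.81 = 12.3606 kN/m³.
The plate makes 39.2° with the vertical, i.e. θ = 90° − 39.2° = 50.8° to the horizontal. Measuring y along the incline from the free-surface line, vertical depth h = y·sinθ with sinθ = 0.774944.
The centroid of a semicircle lies 4r/(3π) = 0.365844 m from the diameter, here below the top edge, so y_c = 4.19 + 0.365844 = 4.55584 m and h_c = 4.55584 × 0.774944 = 3.53052 m.
A = πr²/2 = π × 0.862²/2 = 1.16717 m².
Resultant F = γ·h_c·A = 12.3606 × 3.53052 × 1.16717 = 50.9345 kN.
I_c = (π/8 − 8/(9π))·r⁴ = 0.109757 × 0.862⁴ = 0.0605984 m⁴.
Centre of pressure: y_p = y_c + I_c/(y_c·A) = 4.55584 + 0.0605984/(4.55584 × 1.16717) = 4.55584 + 0.0113962 = 4.56724 m along the plane.
The resultant acts 0.365844 + 0.0113962 = 0.37724 m (along the plate) below the hinge at the top edge, so the moment about the hinge is M = F × 0.37724 = 50.9345 × 0.37724 = 19.2145 kN·m.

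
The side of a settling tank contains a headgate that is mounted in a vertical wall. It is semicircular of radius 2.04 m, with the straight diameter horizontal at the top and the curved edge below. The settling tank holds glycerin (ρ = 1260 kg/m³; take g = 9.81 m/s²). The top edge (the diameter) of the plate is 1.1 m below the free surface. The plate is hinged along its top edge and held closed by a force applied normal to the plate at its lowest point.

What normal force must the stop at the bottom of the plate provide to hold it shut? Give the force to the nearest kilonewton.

P ≈ 79 kN

γ = ρg = 1260 × 9.81 / 1000 = 12.3606 kN/m³.
The centroid of a semicircle lies 4r/(3π) = 0.865803 m from the diameter, here below the top edge, so the centroid depth is h_c = 1.1 + 0.865803 = 1.9658 m.
A = πr²/2 = π × 2.04²/2 = 6.53703 m².
Resultant F = γ·h_c·A = 12.3606 × 1.9658 × 6.53703 = 158.84 kN.
I_c = (π/8 − 8/(9π))·r⁴ = 0.109757 × 2.04⁴ = 1.90087 m⁴.
Centre of pressure: y_p = y_c + I_c/(y_c·A) = 1.9658 + 1.90087/(1.9658 × 6.53703) = 1.9658 + 0.147922 = 2.11372 m along the plane.
The resultant acts 0.865803 + 0.147922 = 1.01372 m (along the plate) below the hinge at the top edge, so the moment about the hinge is M = F × 1.01372 = 158.84 × 1.01372 = 161.019 kN·m.
A normal force at the bottom, 2.04 m from the hinge, must supply this moment: P = 161.019/2.04 = 78.9309 kN.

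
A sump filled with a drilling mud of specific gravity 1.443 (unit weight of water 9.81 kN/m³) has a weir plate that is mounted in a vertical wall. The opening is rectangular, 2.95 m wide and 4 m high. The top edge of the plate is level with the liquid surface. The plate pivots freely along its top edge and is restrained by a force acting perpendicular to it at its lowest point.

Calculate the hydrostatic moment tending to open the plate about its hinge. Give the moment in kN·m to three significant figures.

M ≈ 891 kN·m

γ = 1.443 × 9.81 = 14.15583 kN/m³.
The centroid lies 4/2 = 2 m below the top edge, so the centroid depth is h_c = 2 m.
A = 2.95 × 4 = 11.8 m².
Resultant F = γ·h_c·A = 14.15583 × 2 × 11.8 = 334.078 kN.
I_c = b·h³/12 = 2.95 × 4³/12 = 15.7333 m⁴.
Centre of pressure: y_p = y_c + I_c/(y_c·A) = 2 + 15.7333/(2 × 11.8) = 2 + 0.666665 = 2.66667 m along the plane.
The resultant acts 2 + 0.666665 = 2.66667 m (along the plate) below the hinge at the top edge, so the moment about the hinge is M = F × 2.66667 = 334.078 × 2.66667 = 890.876 kN·m.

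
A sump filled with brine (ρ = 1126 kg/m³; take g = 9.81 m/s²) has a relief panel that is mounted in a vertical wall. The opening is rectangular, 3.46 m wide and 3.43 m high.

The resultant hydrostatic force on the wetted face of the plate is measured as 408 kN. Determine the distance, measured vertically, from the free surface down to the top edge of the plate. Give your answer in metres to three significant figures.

γ = ρg = 1126 × 9.81 / 1000 = 11.04606 kN/m³.
A = 3.46 × 3.43 = 11.8678 m².
From F = γ·h_c·A, the centroid depth is h_c = 408/(11.04606 × 11.8678) = 3.11231 m.
The centroid lies 3.43/2 = 1.715 m below the top edge, so the top edge sits at h_top = 3.11231 − 1.715 = 1.39731 m below the surface.

d_top ≈ 1.40 m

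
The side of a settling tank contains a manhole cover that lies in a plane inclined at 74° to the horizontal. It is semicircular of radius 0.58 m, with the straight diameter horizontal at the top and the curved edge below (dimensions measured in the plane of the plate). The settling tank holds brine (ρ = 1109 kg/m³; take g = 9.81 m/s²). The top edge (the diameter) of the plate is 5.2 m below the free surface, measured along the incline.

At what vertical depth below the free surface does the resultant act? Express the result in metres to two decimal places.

γ = ρg = 1109 × 9.81 / 1000 = 10.87929 kN/m³.
Let θ = 74° be the plate's angle to the horizontal; measure y along the incline from where the plane meets the free surface. Vertical depth h = y·sinθ with sinθ = 0.961262.
The centroid of a semicircle lies 4r/(3π) = 0.24616 m from the diameter, here below the top edge, so y_c = 5.2 + 0.24616 = 5.44616 m and h_c = 5.44616 × 0.961262 = 5.23519 m.
A = πr²/2 = π × 0.58²/2 = 0.528416 m².
Resultant F = γ·h_c·A = 10.87929 × 5.23519 × 0.528416 = 30.096 kN.
I_c = (π/8 − 8/(9π))·r⁴ = 0.109757 × 0.58⁴ = 0.0124206 m⁴.
Centre of pressure: y_p = y_c + I_c/(y_c·A) = 5.44616 + 0.0124206/(5.44616 × 0.528416) = 5.44616 + 0.00431595 = 5.45048 m along the plane.
Vertically, h_p = y_p·sinθ = 5.45048 × 0.961262 = 5.23934 m.

h_p = 5.24 m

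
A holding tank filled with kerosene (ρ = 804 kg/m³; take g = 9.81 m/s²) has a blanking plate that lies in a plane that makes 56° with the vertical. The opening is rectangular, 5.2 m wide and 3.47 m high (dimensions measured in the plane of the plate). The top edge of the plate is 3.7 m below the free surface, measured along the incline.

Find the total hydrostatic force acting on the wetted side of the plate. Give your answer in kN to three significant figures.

F ≈ 433 kN

γ = ρg = 804 × 9.81 / 1000 = 7.88724 kN/m³.
The plate makes 56° with the vertical, i.e. θ = 90° − 56° = 34° to the horizontal. Measuring y along the incline from the free-surface line, vertical depth h = y·sinθ with sinθ = 0.559193.
The centroid lies 3.47/2 = 1.735 m below the top edge, so y_c = 3.7 + 1.735 = 5.435 m and h_c = 5.435 × 0.559193 = 3.03921 m.
A = 5.2 × 3.47 = 18.044 m².
Resultant F = γ·h_c·A = 7.88724 × 3.03921 × 18.044 = 432.532 kN.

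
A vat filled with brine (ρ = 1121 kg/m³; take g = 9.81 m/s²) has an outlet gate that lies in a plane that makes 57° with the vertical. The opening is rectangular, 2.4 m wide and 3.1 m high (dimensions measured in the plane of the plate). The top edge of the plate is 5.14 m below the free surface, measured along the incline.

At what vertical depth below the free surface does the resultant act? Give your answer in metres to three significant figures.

h_p = 3.71 m

γ = ρg = 1121 × 9.81 / 1000 = 10.99701 kN/m³.
The plate makes 57° with the vertical, i.e. θ = 90° − 57° = 33° to the horizontal. Measuring y along the incline from the free-surface line, vertical depth h = y·sinθ with sinθ = 0.544639.
The centroid lies 3.1/2 = 1.55 m below the top edge, so y_c = 5.14 + 1.55 = 6.69 m and h_c = 6.69 × 0.544639 = 3.64363 m.
A = 2.4 × 3.1 = 7.44 m².
Resultant F = γ·h_c·A = 10.99701 × 3.64363 × 7.44 = 298.114 kN.
I_c = b·h³/12 = 2.4 × 3.1³/12 = 5.9582 m⁴.
Centre of pressure: y_p = y_c + I_c/(y_c·A) = 6.69 + 5.9582/(6.69 × 7.44) = 6.69 + 0.119706 = 6.80971 m along the plane.
Vertically, h_p = y_p·sinθ = 6.80971 × 0.544639 = 3.70883 m.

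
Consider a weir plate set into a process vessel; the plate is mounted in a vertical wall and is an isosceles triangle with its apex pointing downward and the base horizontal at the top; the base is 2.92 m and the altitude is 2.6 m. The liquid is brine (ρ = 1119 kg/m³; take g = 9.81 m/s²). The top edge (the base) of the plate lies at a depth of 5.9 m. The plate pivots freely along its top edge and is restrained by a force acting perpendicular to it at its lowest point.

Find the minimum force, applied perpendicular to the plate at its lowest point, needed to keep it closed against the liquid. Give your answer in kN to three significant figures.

γ = ρg = 1119 × 9.81 / 1000 = 10.97739 kN/m³.
With the apex down, the centroid sits h/3 = 2.6/3 = 0.866667 m below the base (the top edge), so the centroid depth is h_c = 5.9 + 0.866667 = 6.76667 m.
A = ½ × 2.92 × 2.6 = 3.796 m².
Resultant F = γ·h_c·A = 10.97739 × 6.76667 × 3.796 = 281.968 kN.
I_c = b·h³/36 = 2.92 × 2.6³/36 = 1.42561 m⁴.
Centre of pressure: y_p = y_c + I_c/(y_c·A) = 6.76667 + 1.42561/(6.76667 × 3.796) = 6.76667 + 0.0555008 = 6.82217 m along the plane.
The resultant acts 0.866667 + 0.0555008 = 0.922168 m (along the plate) below the hinge at the top edge, so the moment about the hinge is M = F × 0.922168 = 281.968 × 0.922168 = 260.022 kN·m.
A normal force at the bottom, 2.6 m from the hinge, must supply this moment: P = 260.022/2.6 = 100.008 kN.

P ≈ 100 kN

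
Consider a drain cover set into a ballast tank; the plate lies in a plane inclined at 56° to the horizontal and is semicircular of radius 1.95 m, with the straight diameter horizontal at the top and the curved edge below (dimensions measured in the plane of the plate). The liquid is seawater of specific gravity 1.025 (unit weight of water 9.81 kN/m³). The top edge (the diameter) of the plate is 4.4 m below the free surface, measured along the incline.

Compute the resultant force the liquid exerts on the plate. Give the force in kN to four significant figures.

F ≈ 260.3 kN

γ = 1.025 × 9.81 = 10.05525 kN/m³.
Let θ = 56° be the plate's angle to the horizontal; measure y along the incline from where the plane meets the free surface. Vertical depth h = y·sinθ with sinθ = 0.829038.
The centroid of a semicircle lies 4r/(3π) = 0.827606 m from the diameter, here below the top edge, so y_c = 4.4 + 0.827606 = 5.22761 m and h_c = 5.22761 × 0.829038 = 4.33389 m.
A = πr²/2 = π × 1.95²/2 = 5.97295 m².
Resultant F = γ·h_c·A = 10.05525 × 4.33389 × 5.97295 = 260.291 kN.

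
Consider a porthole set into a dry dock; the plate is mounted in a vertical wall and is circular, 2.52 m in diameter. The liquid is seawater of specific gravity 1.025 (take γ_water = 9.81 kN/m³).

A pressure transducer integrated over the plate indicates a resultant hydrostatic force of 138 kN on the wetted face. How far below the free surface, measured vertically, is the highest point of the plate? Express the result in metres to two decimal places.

γ = 1.025 × 9.81 = 10.05525 kN/m³.
A = π(1.26)² = 4.98759 m².
From F = γ·h_c·A, the centroid depth is h_c = 138/(10.05525 × 4.98759) = 2.75166 m.
The centroid is at the centre, 1.26 m below the top of the plate, so the highest point sits at h_top = 2.75166 − 1.26 = 1.49166 m below the surface.

d_top ≈ 1.49 m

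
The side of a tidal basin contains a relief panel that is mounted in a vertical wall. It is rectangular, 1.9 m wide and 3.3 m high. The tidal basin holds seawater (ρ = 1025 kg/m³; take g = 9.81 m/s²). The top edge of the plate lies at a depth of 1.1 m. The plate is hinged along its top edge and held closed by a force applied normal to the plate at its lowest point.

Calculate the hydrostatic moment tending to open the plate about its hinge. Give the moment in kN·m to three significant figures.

M ≈ 343 kN·m

γ = ρg = 1025 × 9.81 / 1000 = 10.05525 kN/m³.
The centroid lies 3.3/2 = 1.65 m below the top edge, so the centroid depth is h_c = 1.1 + 1.65 = 2.75 m.
A = 1.9 × 3.3 = 6.27 m².
Resultant F = γ·h_c·A = 10.05525 × 2.75 × 6.27 = 173.378 kN.
I_c = b·h³/12 = 1.9 × 3.3³/12 = 5.69002 m⁴.
Centre of pressure: y_p = y_c + I_c/(y_c·A) = 2.75 + 5.69002/(2.75 × 6.27) = 2.75 + 0.33 = 3.08 m along the plane.
The resultant acts 1.65 + 0.33 = 1.98 m (along the plate) below the hinge at the top edge, so the moment about the hinge is M = F × 1.98 = 173.378 × 1.98 = 343.288 kN·m.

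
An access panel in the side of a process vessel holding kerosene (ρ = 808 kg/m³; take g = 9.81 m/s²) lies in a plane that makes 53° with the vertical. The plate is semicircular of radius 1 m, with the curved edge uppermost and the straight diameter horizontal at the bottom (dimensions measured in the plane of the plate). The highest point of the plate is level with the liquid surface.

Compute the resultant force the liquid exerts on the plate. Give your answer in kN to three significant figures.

F ≈ 4.31 kN

γ = ρg = 808 × 9.81 / 1000 = 7.92648 kN/m³.
The plate makes 53° with the vertical, i.e. θ = 90° − 53° = 37° to the horizontal. Measuring y along the incline from the free-surface line, vertical depth h = y·sinθ with sinθ = 0.601815.
The centroid lies 4r/(3π) = 0.424413 m above the diameter, so r − 4r/(3π) = 1 − 0.424413 = 0.575587 m below the topmost point, so y_c = 0.575587 m and h_c = 0.575587 × 0.601815 = 0.346397 m.
A = πr²/2 = π × 1²/2 = 1.5708 m².
Resultant F = γ·h_c·A = 7.92648 × 0.346397 × 1.5708 = 4.31296 kN.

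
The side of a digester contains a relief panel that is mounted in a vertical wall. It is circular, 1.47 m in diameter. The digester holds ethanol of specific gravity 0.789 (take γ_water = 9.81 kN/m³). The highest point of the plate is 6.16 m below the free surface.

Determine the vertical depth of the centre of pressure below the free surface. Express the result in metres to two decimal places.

γ = 0.789 × 9.81 = 7.74009 kN/m³.
The centroid is at the centre, 0.735 m below the top of the plate, so the centroid depth is h_c = 6.16 + 0.735 = 6.895 m.
A = π(0.735)² = 1.69717 m².
Resultant F = γ·h_c·A = 7.74009 × 6.895 × 1.69717 = 90.5744 kN.
I_c = πr⁴/4 = π × 0.735⁴/4 = 0.229213 m⁴.
Centre of pressure: y_p = y_c + I_c/(y_c·A) = 6.895 + 0.229213/(6.895 × 1.69717) = 6.895 + 0.0195875 = 6.91459 m along the plane.

h_p = 6.91 m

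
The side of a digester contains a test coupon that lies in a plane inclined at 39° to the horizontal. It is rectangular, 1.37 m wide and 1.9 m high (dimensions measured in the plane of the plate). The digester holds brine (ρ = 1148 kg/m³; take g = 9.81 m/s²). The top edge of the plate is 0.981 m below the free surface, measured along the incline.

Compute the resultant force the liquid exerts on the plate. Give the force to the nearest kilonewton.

F ≈ 36 kN

γ = ρg = 1148 × 9.81 / 1000 = 11.26188 kN/m³.
Let θ = 39° be the plate's angle to the horizontal; measure y along the incline from where the plane meets the free surface. Vertical depth h = y·sinθ with sinθ = 0.629320.
The centroid lies 1.9/2 = 0.95 m below the top edge, so y_c = 0.981 + 0.95 = 1.931 m and h_c = 1.931 × 0.629320 = 1.21522 m.
A = 1.37 × 1.9 = 2.603 m².
Resultant F = γ·h_c·A = 11.26188 × 1.21522 × 2.603 = 35.6238 kN.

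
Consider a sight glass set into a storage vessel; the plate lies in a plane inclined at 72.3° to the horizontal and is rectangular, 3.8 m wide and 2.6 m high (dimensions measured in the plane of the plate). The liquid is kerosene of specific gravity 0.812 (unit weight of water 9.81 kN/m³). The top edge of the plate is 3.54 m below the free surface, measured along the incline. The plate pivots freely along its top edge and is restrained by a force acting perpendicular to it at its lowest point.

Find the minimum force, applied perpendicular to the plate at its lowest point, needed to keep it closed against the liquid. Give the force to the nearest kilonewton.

P ≈ 198 kN

γ = 0.812 × 9.81 = 7.96572 kN/m³.
Let θ = 72.3° be the plate's angle to the horizontal; measure y along the incline from where the plane meets the free surface. Vertical depth h = y·sinθ with sinθ = 0.952661.
The centroid lies 2.6/2 = 1.3 m below the top edge, so y_c = 3.54 + 1.3 = 4.84 m and h_c = 4.84 × 0.952661 = 4.61088 m.
A = 3.8 × 2.6 = 9.88 m².
Resultant F = γ·h_c·A = 7.96572 × 4.61088 × 9.88 = 362.882 kN.
I_c = b·h³/12 = 3.8 × 2.6³/12 = 5.56573 m⁴.
Centre of pressure: y_p = y_c + I_c/(y_c·A) = 4.84 + 5.56573/(4.84 × 9.88) = 4.84 + 0.116391 = 4.95639 m along the plane.
The resultant acts 1.3 + 0.116391 = 1.41639 m (along the plate) below the hinge at the top edge, so the moment about the hinge is M = F × 1.41639 = 362.882 × 1.41639 = 513.982 kN·m.
A normal force at the bottom, 2.6 m from the hinge, must supply this moment: P = 513.982/2.6 = 197.685 kN.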